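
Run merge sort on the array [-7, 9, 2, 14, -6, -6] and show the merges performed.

Divide and conquer:
  Merge [9] + [2] -> [2, 9]
  Merge [-7] + [2, 9] -> [-7, 2, 9]
  Merge [-6] + [-6] -> [-6, -6]
  Merge [14] + [-6, -6] -> [-6, -6, 14]
  Merge [-7, 2, 9] + [-6, -6, 14] -> [-7, -6, -6, 2, 9, 14]


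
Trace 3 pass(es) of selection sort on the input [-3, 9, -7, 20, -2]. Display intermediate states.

Pass 1: Select minimum -7 at index 2, swap -> [-7, 9, -3, 20, -2]
Pass 2: Select minimum -3 at index 2, swap -> [-7, -3, 9, 20, -2]
Pass 3: Select minimum -2 at index 4, swap -> [-7, -3, -2, 20, 9]


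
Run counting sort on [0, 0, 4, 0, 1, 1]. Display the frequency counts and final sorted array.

Count array: [3, 2, 0, 0, 1]
(count[i] = number of elements equal to i)
Cumulative count: [3, 5, 5, 5, 6]
Sorted: [0, 0, 0, 1, 1, 4]


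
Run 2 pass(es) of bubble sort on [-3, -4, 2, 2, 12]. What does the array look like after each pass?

After pass 1: [-4, -3, 2, 2, 12] (1 swaps)
After pass 2: [-4, -3, 2, 2, 12] (0 swaps)
Total swaps: 1


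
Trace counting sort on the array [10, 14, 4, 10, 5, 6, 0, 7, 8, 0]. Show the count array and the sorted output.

Count array: [2, 0, 0, 0, 1, 1, 1, 1, 1, 0, 2, 0, 0, 0, 1]
(count[i] = number of elements equal to i)
Cumulative count: [2, 2, 2, 2, 3, 4, 5, 6, 7, 7, 9, 9, 9, 9, 10]
Sorted: [0, 0, 4, 5, 6, 7, 8, 10, 10, 14]


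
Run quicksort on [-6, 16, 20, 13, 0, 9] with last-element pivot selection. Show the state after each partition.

Partition 1: pivot=9 at index 2 -> [-6, 0, 9, 13, 16, 20]
Partition 2: pivot=0 at index 1 -> [-6, 0, 9, 13, 16, 20]
Partition 3: pivot=20 at index 5 -> [-6, 0, 9, 13, 16, 20]
Partition 4: pivot=16 at index 4 -> [-6, 0, 9, 13, 16, 20]


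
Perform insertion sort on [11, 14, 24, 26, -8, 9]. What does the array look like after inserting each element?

First element 11 is already 'sorted'
Insert 14: shifted 0 elements -> [11, 14, 24, 26, -8, 9]
Insert 24: shifted 0 elements -> [11, 14, 24, 26, -8, 9]
Insert 26: shifted 0 elements -> [11, 14, 24, 26, -8, 9]
Insert -8: shifted 4 elements -> [-8, 11, 14, 24, 26, 9]
Insert 9: shifted 4 elements -> [-8, 9, 11, 14, 24, 26]


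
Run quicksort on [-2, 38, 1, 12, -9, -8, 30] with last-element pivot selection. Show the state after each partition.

Partition 1: pivot=30 at index 5 -> [-2, 1, 12, -9, -8, 30, 38]
Partition 2: pivot=-8 at index 1 -> [-9, -8, 12, -2, 1, 30, 38]
Partition 3: pivot=1 at index 3 -> [-9, -8, -2, 1, 12, 30, 38]


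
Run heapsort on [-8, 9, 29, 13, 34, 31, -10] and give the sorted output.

Build heap: [34, 13, 31, -8, 9, 29, -10]
Extract 34: [31, 13, 29, -8, 9, -10, 34]
Extract 31: [29, 13, -10, -8, 9, 31, 34]
Extract 29: [13, 9, -10, -8, 29, 31, 34]
Extract 13: [9, -8, -10, 13, 29, 31, 34]
Extract 9: [-8, -10, 9, 13, 29, 31, 34]
Extract -8: [-10, -8, 9, 13, 29, 31, 34]


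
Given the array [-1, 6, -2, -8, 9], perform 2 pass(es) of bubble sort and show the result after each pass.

After pass 1: [-1, -2, -8, 6, 9] (2 swaps)
After pass 2: [-2, -8, -1, 6, 9] (2 swaps)
Total swaps: 4


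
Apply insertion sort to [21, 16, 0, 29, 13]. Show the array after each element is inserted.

First element 21 is already 'sorted'
Insert 16: shifted 1 elements -> [16, 21, 0, 29, 13]
Insert 0: shifted 2 elements -> [0, 16, 21, 29, 13]
Insert 29: shifted 0 elements -> [0, 16, 21, 29, 13]
Insert 13: shifted 3 elements -> [0, 13, 16, 21, 29]


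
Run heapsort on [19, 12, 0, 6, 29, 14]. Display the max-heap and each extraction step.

Build heap: [29, 19, 14, 6, 12, 0]
Extract 29: [19, 12, 14, 6, 0, 29]
Extract 19: [14, 12, 0, 6, 19, 29]
Extract 14: [12, 6, 0, 14, 19, 29]
Extract 12: [6, 0, 12, 14, 19, 29]
Extract 6: [0, 6, 12, 14, 19, 29]


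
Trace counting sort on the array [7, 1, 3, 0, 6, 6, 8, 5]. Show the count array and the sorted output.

Count array: [1, 1, 0, 1, 0, 1, 2, 1, 1]
(count[i] = number of elements equal to i)
Cumulative count: [1, 2, 2, 3, 3, 4, 6, 7, 8]
Sorted: [0, 1, 3, 5, 6, 6, 7, 8]


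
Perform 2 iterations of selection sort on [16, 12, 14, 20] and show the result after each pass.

Pass 1: Select minimum 12 at index 1, swap -> [12, 16, 14, 20]
Pass 2: Select minimum 14 at index 2, swap -> [12, 14, 16, 20]


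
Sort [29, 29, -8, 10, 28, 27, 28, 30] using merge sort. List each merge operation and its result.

Divide and conquer:
  Merge [29] + [29] -> [29, 29]
  Merge [-8] + [10] -> [-8, 10]
  Merge [29, 29] + [-8, 10] -> [-8, 10, 29, 29]
  Merge [28] + [27] -> [27, 28]
  Merge [28] + [30] -> [28, 30]
  Merge [27, 28] + [28, 30] -> [27, 28, 28, 30]
  Merge [-8, 10, 29, 29] + [27, 28, 28, 30] -> [-8, 10, 27, 28, 28, 29, 29, 30]


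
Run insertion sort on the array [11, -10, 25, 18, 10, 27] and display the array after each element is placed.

First element 11 is already 'sorted'
Insert -10: shifted 1 elements -> [-10, 11, 25, 18, 10, 27]
Insert 25: shifted 0 elements -> [-10, 11, 25, 18, 10, 27]
Insert 18: shifted 1 elements -> [-10, 11, 18, 25, 10, 27]
Insert 10: shifted 3 elements -> [-10, 10, 11, 18, 25, 27]
Insert 27: shifted 0 elements -> [-10, 10, 11, 18, 25, 27]


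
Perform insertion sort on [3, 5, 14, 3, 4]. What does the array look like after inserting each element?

First element 3 is already 'sorted'
Insert 5: shifted 0 elements -> [3, 5, 14, 3, 4]
Insert 14: shifted 0 elements -> [3, 5, 14, 3, 4]
Insert 3: shifted 2 elements -> [3, 3, 5, 14, 4]
Insert 4: shifted 2 elements -> [3, 3, 4, 5, 14]


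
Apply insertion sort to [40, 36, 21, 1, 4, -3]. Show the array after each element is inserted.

First element 40 is already 'sorted'
Insert 36: shifted 1 elements -> [36, 40, 21, 1, 4, -3]
Insert 21: shifted 2 elements -> [21, 36, 40, 1, 4, -3]
Insert 1: shifted 3 elements -> [1, 21, 36, 40, 4, -3]
Insert 4: shifted 3 elements -> [1, 4, 21, 36, 40, -3]
Insert -3: shifted 5 elements -> [-3, 1, 4, 21, 36, 40]


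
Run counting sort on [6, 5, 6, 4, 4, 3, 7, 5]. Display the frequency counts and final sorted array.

Count array: [0, 0, 0, 1, 2, 2, 2, 1]
(count[i] = number of elements equal to i)
Cumulative count: [0, 0, 0, 1, 3, 5, 7, 8]
Sorted: [3, 4, 4, 5, 5, 6, 6, 7]


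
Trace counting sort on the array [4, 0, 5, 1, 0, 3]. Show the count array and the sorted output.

Count array: [2, 1, 0, 1, 1, 1]
(count[i] = number of elements equal to i)
Cumulative count: [2, 3, 3, 4, 5, 6]
Sorted: [0, 0, 1, 3, 4, 5]


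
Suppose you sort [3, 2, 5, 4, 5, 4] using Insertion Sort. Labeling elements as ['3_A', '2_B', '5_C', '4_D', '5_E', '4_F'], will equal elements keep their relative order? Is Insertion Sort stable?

Trace Insertion Sort on the labeled array (the key is the number; the letter only tracks identity):
  Insert 2_B at index 0: [2_B, 3_A, 5_C, 4_D, 5_E, 4_F]
  Insert 5_C at index 2: [2_B, 3_A, 5_C, 4_D, 5_E, 4_F]
  Insert 4_D at index 2: [2_B, 3_A, 4_D, 5_C, 5_E, 4_F]
  Insert 5_E at index 4: [2_B, 3_A, 4_D, 5_C, 5_E, 4_F]
  Insert 4_F at index 3: [2_B, 3_A, 4_D, 4_F, 5_C, 5_E]
Final order: [2_B, 3_A, 4_D, 4_F, 5_C, 5_E]
Equal keys:
  value 4: originally 4_D, 4_F; after sorting 4_D, 4_F -> order preserved
  value 5: originally 5_C, 5_E; after sorting 5_C, 5_E -> order preserved
All equal keys kept their original relative order. Insertion Sort is stable: elements are shifted only while they are strictly greater than the key, so a key is inserted after any equal elements already placed.
Answer: Stable


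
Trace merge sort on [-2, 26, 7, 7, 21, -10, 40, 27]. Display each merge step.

Divide and conquer:
  Merge [-2] + [26] -> [-2, 26]
  Merge [7] + [7] -> [7, 7]
  Merge [-2, 26] + [7, 7] -> [-2, 7, 7, 26]
  Merge [21] + [-10] -> [-10, 21]
  Merge [40] + [27] -> [27, 40]
  Merge [-10, 21] + [27, 40] -> [-10, 21, 27, 40]
  Merge [-2, 7, 7, 26] + [-10, 21, 27, 40] -> [-10, -2, 7, 7, 21, 26, 27, 40]


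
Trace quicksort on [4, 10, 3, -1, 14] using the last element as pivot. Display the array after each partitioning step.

Partition 1: pivot=14 at index 4 -> [4, 10, 3, -1, 14]
Partition 2: pivot=-1 at index 0 -> [-1, 10, 3, 4, 14]
Partition 3: pivot=4 at index 2 -> [-1, 3, 4, 10, 14]


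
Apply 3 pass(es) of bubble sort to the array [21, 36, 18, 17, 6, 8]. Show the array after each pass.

After pass 1: [21, 18, 17, 6, 8, 36] (4 swaps)
After pass 2: [18, 17, 6, 8, 21, 36] (4 swaps)
After pass 3: [17, 6, 8, 18, 21, 36] (3 swaps)
Total swaps: 11


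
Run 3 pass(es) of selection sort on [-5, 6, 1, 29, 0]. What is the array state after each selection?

Pass 1: Select minimum -5 at index 0, swap -> [-5, 6, 1, 29, 0]
Pass 2: Select minimum 0 at index 4, swap -> [-5, 0, 1, 29, 6]
Pass 3: Select minimum 1 at index 2, swap -> [-5, 0, 1, 29, 6]


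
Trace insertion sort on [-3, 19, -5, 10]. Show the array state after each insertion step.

First element -3 is already 'sorted'
Insert 19: shifted 0 elements -> [-3, 19, -5, 10]
Insert -5: shifted 2 elements -> [-5, -3, 19, 10]
Insert 10: shifted 1 elements -> [-5, -3, 10, 19]


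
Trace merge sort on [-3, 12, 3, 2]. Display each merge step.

Divide and conquer:
  Merge [-3] + [12] -> [-3, 12]
  Merge [3] + [2] -> [2, 3]
  Merge [-3, 12] + [2, 3] -> [-3, 2, 3, 12]


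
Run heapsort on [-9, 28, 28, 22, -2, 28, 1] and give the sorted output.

Build heap: [28, 22, 28, -9, -2, 28, 1]
Extract 28: [28, 22, 28, -9, -2, 1, 28]
Extract 28: [28, 22, 1, -9, -2, 28, 28]
Extract 28: [22, -2, 1, -9, 28, 28, 28]
Extract 22: [1, -2, -9, 22, 28, 28, 28]
Extract 1: [-2, -9, 1, 22, 28, 28, 28]
Extract -2: [-9, -2, 1, 22, 28, 28, 28]


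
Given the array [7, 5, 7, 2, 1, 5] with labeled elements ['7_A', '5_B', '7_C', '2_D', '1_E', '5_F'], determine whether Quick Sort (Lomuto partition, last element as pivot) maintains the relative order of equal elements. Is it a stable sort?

Trace Quick Sort on the labeled array (the key is the number; the letter only tracks identity):
  Partition indices 0..5 around pivot 5_F -> [5_B, 2_D, 1_E, 5_F, 7_C, 7_A]
  Partition indices 0..2 around pivot 1_E -> [1_E, 2_D, 5_B, 5_F, 7_C, 7_A]
  Partition indices 1..2 around pivot 5_B -> [1_E, 2_D, 5_B, 5_F, 7_C, 7_A]
  Partition indices 4..5 around pivot 7_A -> [1_E, 2_D, 5_B, 5_F, 7_C, 7_A]
Final order: [1_E, 2_D, 5_B, 5_F, 7_C, 7_A]
Equal keys:
  value 5: originally 5_B, 5_F; after sorting 5_B, 5_F -> order preserved
  value 7: originally 7_A, 7_C; after sorting 7_C, 7_A -> order changed
Equal keys were reordered, so Quick Sort is not stable: partition swaps elements across long distances and can reorder equal keys. (One such input is enough; an unstable sort may happen to preserve order on other inputs, but it gives no guarantee.)
Answer: Not stable


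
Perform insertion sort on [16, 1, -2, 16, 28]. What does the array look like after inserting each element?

First element 16 is already 'sorted'
Insert 1: shifted 1 elements -> [1, 16, -2, 16, 28]
Insert -2: shifted 2 elements -> [-2, 1, 16, 16, 28]
Insert 16: shifted 0 elements -> [-2, 1, 16, 16, 28]
Insert 28: shifted 0 elements -> [-2, 1, 16, 16, 28]


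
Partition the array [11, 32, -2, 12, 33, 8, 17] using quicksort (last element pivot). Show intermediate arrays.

Partition 1: pivot=17 at index 4 -> [11, -2, 12, 8, 17, 32, 33]
Partition 2: pivot=8 at index 1 -> [-2, 8, 12, 11, 17, 32, 33]
Partition 3: pivot=11 at index 2 -> [-2, 8, 11, 12, 17, 32, 33]
Partition 4: pivot=33 at index 6 -> [-2, 8, 11, 12, 17, 32, 33]


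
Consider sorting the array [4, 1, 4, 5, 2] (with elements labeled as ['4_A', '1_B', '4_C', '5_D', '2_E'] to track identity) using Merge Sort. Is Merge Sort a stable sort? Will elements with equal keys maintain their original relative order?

Trace Merge Sort on the labeled array (the key is the number; the letter only tracks identity):
  Merge [4_A] + [1_B] -> [1_B, 4_A]
  Merge [5_D] + [2_E] -> [2_E, 5_D]
  Merge [4_C] + [2_E, 5_D] -> [2_E, 4_C, 5_D]
  Merge [1_B, 4_A] + [2_E, 4_C, 5_D] -> [1_B, 2_E, 4_A, 4_C, 5_D]
Final order: [1_B, 2_E, 4_A, 4_C, 5_D]
Equal keys:
  value 4: originally 4_A, 4_C; after sorting 4_A, 4_C -> order preserved
All equal keys kept their original relative order. Merge Sort is stable: when the heads of the two halves are equal the merge takes from the left half first.
Answer: Stable


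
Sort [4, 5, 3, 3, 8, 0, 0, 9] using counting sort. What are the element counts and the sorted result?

Count array: [2, 0, 0, 2, 1, 1, 0, 0, 1, 1]
(count[i] = number of elements equal to i)
Cumulative count: [2, 2, 2, 4, 5, 6, 6, 6, 7, 8]
Sorted: [0, 0, 3, 3, 4, 5, 8, 9]


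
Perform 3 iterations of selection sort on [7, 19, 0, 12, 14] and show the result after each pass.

Pass 1: Select minimum 0 at index 2, swap -> [0, 19, 7, 12, 14]
Pass 2: Select minimum 7 at index 2, swap -> [0, 7, 19, 12, 14]
Pass 3: Select minimum 12 at index 3, swap -> [0, 7, 12, 19, 14]


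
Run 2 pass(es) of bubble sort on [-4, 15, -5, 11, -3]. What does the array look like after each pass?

After pass 1: [-4, -5, 11, -3, 15] (3 swaps)
After pass 2: [-5, -4, -3, 11, 15] (2 swaps)
Total swaps: 5


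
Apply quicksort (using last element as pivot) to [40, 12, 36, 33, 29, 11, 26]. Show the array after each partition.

Partition 1: pivot=26 at index 2 -> [12, 11, 26, 33, 29, 40, 36]
Partition 2: pivot=11 at index 0 -> [11, 12, 26, 33, 29, 40, 36]
Partition 3: pivot=36 at index 5 -> [11, 12, 26, 33, 29, 36, 40]
Partition 4: pivot=29 at index 3 -> [11, 12, 26, 29, 33, 36, 40]


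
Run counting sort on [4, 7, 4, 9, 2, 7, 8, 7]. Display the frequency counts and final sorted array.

Count array: [0, 0, 1, 0, 2, 0, 0, 3, 1, 1]
(count[i] = number of elements equal to i)
Cumulative count: [0, 0, 1, 1, 3, 3, 3, 6, 7, 8]
Sorted: [2, 4, 4, 7, 7, 7, 8, 9]


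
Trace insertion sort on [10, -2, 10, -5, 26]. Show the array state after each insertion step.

First element 10 is already 'sorted'
Insert -2: shifted 1 elements -> [-2, 10, 10, -5, 26]
Insert 10: shifted 0 elements -> [-2, 10, 10, -5, 26]
Insert -5: shifted 3 elements -> [-5, -2, 10, 10, 26]
Insert 26: shifted 0 elements -> [-5, -2, 10, 10, 26]


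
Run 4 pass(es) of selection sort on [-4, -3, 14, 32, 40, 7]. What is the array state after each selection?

Pass 1: Select minimum -4 at index 0, swap -> [-4, -3, 14, 32, 40, 7]
Pass 2: Select minimum -3 at index 1, swap -> [-4, -3, 14, 32, 40, 7]
Pass 3: Select minimum 7 at index 5, swap -> [-4, -3, 7, 32, 40, 14]
Pass 4: Select minimum 14 at index 5, swap -> [-4, -3, 7, 14, 40, 32]


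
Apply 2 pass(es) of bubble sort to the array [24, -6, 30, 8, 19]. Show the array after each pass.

After pass 1: [-6, 24, 8, 19, 30] (3 swaps)
After pass 2: [-6, 8, 19, 24, 30] (2 swaps)
Total swaps: 5


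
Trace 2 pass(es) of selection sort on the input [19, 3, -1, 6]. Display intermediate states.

Pass 1: Select minimum -1 at index 2, swap -> [-1, 3, 19, 6]
Pass 2: Select minimum 3 at index 1, swap -> [-1, 3, 19, 6]


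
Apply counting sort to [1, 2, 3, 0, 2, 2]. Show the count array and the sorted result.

Count array: [1, 1, 3, 1]
(count[i] = number of elements equal to i)
Cumulative count: [1, 2, 5, 6]
Sorted: [0, 1, 2, 2, 2, 3]


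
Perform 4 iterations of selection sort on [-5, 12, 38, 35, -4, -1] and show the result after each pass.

Pass 1: Select minimum -5 at index 0, swap -> [-5, 12, 38, 35, -4, -1]
Pass 2: Select minimum -4 at index 4, swap -> [-5, -4, 38, 35, 12, -1]
Pass 3: Select minimum -1 at index 5, swap -> [-5, -4, -1, 35, 12, 38]
Pass 4: Select minimum 12 at index 4, swap -> [-5, -4, -1, 12, 35, 38]


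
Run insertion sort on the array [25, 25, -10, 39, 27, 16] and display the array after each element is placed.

First element 25 is already 'sorted'
Insert 25: shifted 0 elements -> [25, 25, -10, 39, 27, 16]
Insert -10: shifted 2 elements -> [-10, 25, 25, 39, 27, 16]
Insert 39: shifted 0 elements -> [-10, 25, 25, 39, 27, 16]
Insert 27: shifted 1 elements -> [-10, 25, 25, 27, 39, 16]
Insert 16: shifted 4 elements -> [-10, 16, 25, 25, 27, 39]


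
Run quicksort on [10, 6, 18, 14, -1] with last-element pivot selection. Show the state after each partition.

Partition 1: pivot=-1 at index 0 -> [-1, 6, 18, 14, 10]
Partition 2: pivot=10 at index 2 -> [-1, 6, 10, 14, 18]
Partition 3: pivot=18 at index 4 -> [-1, 6, 10, 14, 18]


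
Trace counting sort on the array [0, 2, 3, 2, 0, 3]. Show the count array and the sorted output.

Count array: [2, 0, 2, 2]
(count[i] = number of elements equal to i)
Cumulative count: [2, 2, 4, 6]
Sorted: [0, 0, 2, 2, 3, 3]


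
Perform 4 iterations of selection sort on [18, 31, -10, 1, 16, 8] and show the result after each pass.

Pass 1: Select minimum -10 at index 2, swap -> [-10, 31, 18, 1, 16, 8]
Pass 2: Select minimum 1 at index 3, swap -> [-10, 1, 18, 31, 16, 8]
Pass 3: Select minimum 8 at index 5, swap -> [-10, 1, 8, 31, 16, 18]
Pass 4: Select minimum 16 at index 4, swap -> [-10, 1, 8, 16, 31, 18]


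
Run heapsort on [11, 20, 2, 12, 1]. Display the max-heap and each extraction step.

Build heap: [20, 12, 2, 11, 1]
Extract 20: [12, 11, 2, 1, 20]
Extract 12: [11, 1, 2, 12, 20]
Extract 11: [2, 1, 11, 12, 20]
Extract 2: [1, 2, 11, 12, 20]


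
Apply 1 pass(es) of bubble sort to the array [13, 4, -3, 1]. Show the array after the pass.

After pass 1: [4, -3, 1, 13] (3 swaps)
Total swaps: 3


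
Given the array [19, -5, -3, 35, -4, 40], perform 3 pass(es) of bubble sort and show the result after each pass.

After pass 1: [-5, -3, 19, -4, 35, 40] (3 swaps)
After pass 2: [-5, -3, -4, 19, 35, 40] (1 swaps)
After pass 3: [-5, -4, -3, 19, 35, 40] (1 swaps)
Total swaps: 5


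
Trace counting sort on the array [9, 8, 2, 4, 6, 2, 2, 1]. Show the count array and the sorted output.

Count array: [0, 1, 3, 0, 1, 0, 1, 0, 1, 1]
(count[i] = number of elements equal to i)
Cumulative count: [0, 1, 4, 4, 5, 5, 6, 6, 7, 8]
Sorted: [1, 2, 2, 2, 4, 6, 8, 9]


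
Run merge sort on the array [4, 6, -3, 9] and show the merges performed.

Divide and conquer:
  Merge [4] + [6] -> [4, 6]
  Merge [-3] + [9] -> [-3, 9]
  Merge [4, 6] + [-3, 9] -> [-3, 4, 6, 9]


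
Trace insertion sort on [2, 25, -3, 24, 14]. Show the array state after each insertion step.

First element 2 is already 'sorted'
Insert 25: shifted 0 elements -> [2, 25, -3, 24, 14]
Insert -3: shifted 2 elements -> [-3, 2, 25, 24, 14]
Insert 24: shifted 1 elements -> [-3, 2, 24, 25, 14]
Insert 14: shifted 2 elements -> [-3, 2, 14, 24, 25]


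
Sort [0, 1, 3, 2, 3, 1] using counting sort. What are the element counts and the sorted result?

Count array: [1, 2, 1, 2]
(count[i] = number of elements equal to i)
Cumulative count: [1, 3, 4, 6]
Sorted: [0, 1, 1, 2, 3, 3]


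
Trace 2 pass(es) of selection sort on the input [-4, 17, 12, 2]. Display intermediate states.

Pass 1: Select minimum -4 at index 0, swap -> [-4, 17, 12, 2]
Pass 2: Select minimum 2 at index 3, swap -> [-4, 2, 12, 17]


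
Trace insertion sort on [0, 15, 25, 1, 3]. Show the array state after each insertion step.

First element 0 is already 'sorted'
Insert 15: shifted 0 elements -> [0, 15, 25, 1, 3]
Insert 25: shifted 0 elements -> [0, 15, 25, 1, 3]
Insert 1: shifted 2 elements -> [0, 1, 15, 25, 3]
Insert 3: shifted 2 elements -> [0, 1, 3, 15, 25]


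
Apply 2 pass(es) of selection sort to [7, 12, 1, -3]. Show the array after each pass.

Pass 1: Select minimum -3 at index 3, swap -> [-3, 12, 1, 7]
Pass 2: Select minimum 1 at index 2, swap -> [-3, 1, 12, 7]


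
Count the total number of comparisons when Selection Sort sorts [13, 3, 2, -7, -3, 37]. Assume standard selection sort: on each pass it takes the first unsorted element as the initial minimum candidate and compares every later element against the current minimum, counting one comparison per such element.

Pass 1: scan indices 1..5 for the minimum = 5 comparison(s); min is -7, place at index 0 -> [-7, 3, 2, 13, -3, 37]
Pass 2: scan indices 2..5 for the minimum = 4 comparison(s); min is -3, place at index 1 -> [-7, -3, 2, 13, 3, 37]
Pass 3: scan indices 3..5 for the minimum = 3 comparison(s); min is 2, place at index 2 -> [-7, -3, 2, 13, 3, 37]
Pass 4: scan indices 4..5 for the minimum = 2 comparison(s); min is 3, place at index 3 -> [-7, -3, 2, 3, 13, 37]
Pass 5: scan indices 5..5 for the minimum = 1 comparison(s); min is 13, place at index 4 -> [-7, -3, 2, 3, 13, 37]
Selection sort always scans the whole unsorted suffix, so the count is (n-1) + (n-2) + ... + 1 = n(n-1)/2 = 6*5/2 = 15 regardless of the input order.
Total comparisons: 5 + 4 + 3 + 2 + 1 = 15


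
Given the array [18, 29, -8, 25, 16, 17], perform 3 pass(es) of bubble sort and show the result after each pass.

After pass 1: [18, -8, 25, 16, 17, 29] (4 swaps)
After pass 2: [-8, 18, 16, 17, 25, 29] (3 swaps)
After pass 3: [-8, 16, 17, 18, 25, 29] (2 swaps)
Total swaps: 9


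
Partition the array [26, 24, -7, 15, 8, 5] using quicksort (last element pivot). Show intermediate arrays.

Partition 1: pivot=5 at index 1 -> [-7, 5, 26, 15, 8, 24]
Partition 2: pivot=24 at index 4 -> [-7, 5, 15, 8, 24, 26]
Partition 3: pivot=8 at index 2 -> [-7, 5, 8, 15, 24, 26]


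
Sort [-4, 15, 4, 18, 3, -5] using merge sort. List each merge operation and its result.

Divide and conquer:
  Merge [15] + [4] -> [4, 15]
  Merge [-4] + [4, 15] -> [-4, 4, 15]
  Merge [3] + [-5] -> [-5, 3]
  Merge [18] + [-5, 3] -> [-5, 3, 18]
  Merge [-4, 4, 15] + [-5, 3, 18] -> [-5, -4, 3, 4, 15, 18]


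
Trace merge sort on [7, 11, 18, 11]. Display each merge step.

Divide and conquer:
  Merge [7] + [11] -> [7, 11]
  Merge [18] + [11] -> [11, 18]
  Merge [7, 11] + [11, 18] -> [7, 11, 11, 18]


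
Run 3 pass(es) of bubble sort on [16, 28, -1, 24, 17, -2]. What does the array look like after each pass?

After pass 1: [16, -1, 24, 17, -2, 28] (4 swaps)
After pass 2: [-1, 16, 17, -2, 24, 28] (3 swaps)
After pass 3: [-1, 16, -2, 17, 24, 28] (1 swaps)
Total swaps: 8


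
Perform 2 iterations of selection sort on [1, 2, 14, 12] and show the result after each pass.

Pass 1: Select minimum 1 at index 0, swap -> [1, 2, 14, 12]
Pass 2: Select minimum 2 at index 1, swap -> [1, 2, 14, 12]


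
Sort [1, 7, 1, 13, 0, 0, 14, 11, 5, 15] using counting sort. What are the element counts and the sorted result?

Count array: [2, 2, 0, 0, 0, 1, 0, 1, 0, 0, 0, 1, 0, 1, 1, 1]
(count[i] = number of elements equal to i)
Cumulative count: [2, 4, 4, 4, 4, 5, 5, 6, 6, 6, 6, 7, 7, 8, 9, 10]
Sorted: [0, 0, 1, 1, 5, 7, 11, 13, 14, 15]


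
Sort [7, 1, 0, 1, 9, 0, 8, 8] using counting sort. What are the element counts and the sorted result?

Count array: [2, 2, 0, 0, 0, 0, 0, 1, 2, 1]
(count[i] = number of elements equal to i)
Cumulative count: [2, 4, 4, 4, 4, 4, 4, 5, 7, 8]
Sorted: [0, 0, 1, 1, 7, 8, 8, 9]


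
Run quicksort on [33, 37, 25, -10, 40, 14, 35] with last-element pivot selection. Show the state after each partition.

Partition 1: pivot=35 at index 4 -> [33, 25, -10, 14, 35, 37, 40]
Partition 2: pivot=14 at index 1 -> [-10, 14, 33, 25, 35, 37, 40]
Partition 3: pivot=25 at index 2 -> [-10, 14, 25, 33, 35, 37, 40]
Partition 4: pivot=40 at index 6 -> [-10, 14, 25, 33, 35, 37, 40]


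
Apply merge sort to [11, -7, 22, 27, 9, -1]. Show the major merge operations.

Divide and conquer:
  Merge [-7] + [22] -> [-7, 22]
  Merge [11] + [-7, 22] -> [-7, 11, 22]
  Merge [9] + [-1] -> [-1, 9]
  Merge [27] + [-1, 9] -> [-1, 9, 27]
  Merge [-7, 11, 22] + [-1, 9, 27] -> [-7, -1, 9, 11, 22, 27]


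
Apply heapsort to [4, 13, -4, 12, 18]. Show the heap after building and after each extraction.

Build heap: [18, 13, -4, 12, 4]
Extract 18: [13, 12, -4, 4, 18]
Extract 13: [12, 4, -4, 13, 18]
Extract 12: [4, -4, 12, 13, 18]
Extract 4: [-4, 4, 12, 13, 18]


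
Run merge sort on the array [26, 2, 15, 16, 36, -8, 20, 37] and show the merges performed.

Divide and conquer:
  Merge [26] + [2] -> [2, 26]
  Merge [15] + [16] -> [15, 16]
  Merge [2, 26] + [15, 16] -> [2, 15, 16, 26]
  Merge [36] + [-8] -> [-8, 36]
  Merge [20] + [37] -> [20, 37]
  Merge [-8, 36] + [20, 37] -> [-8, 20, 36, 37]
  Merge [2, 15, 16, 26] + [-8, 20, 36, 37] -> [-8, 2, 15, 16, 20, 26, 36, 37]


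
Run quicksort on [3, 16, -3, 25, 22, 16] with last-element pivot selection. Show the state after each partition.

Partition 1: pivot=16 at index 3 -> [3, 16, -3, 16, 22, 25]
Partition 2: pivot=-3 at index 0 -> [-3, 16, 3, 16, 22, 25]
Partition 3: pivot=3 at index 1 -> [-3, 3, 16, 16, 22, 25]
Partition 4: pivot=25 at index 5 -> [-3, 3, 16, 16, 22, 25]


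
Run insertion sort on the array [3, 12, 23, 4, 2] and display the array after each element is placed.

First element 3 is already 'sorted'
Insert 12: shifted 0 elements -> [3, 12, 23, 4, 2]
Insert 23: shifted 0 elements -> [3, 12, 23, 4, 2]
Insert 4: shifted 2 elements -> [3, 4, 12, 23, 2]
Insert 2: shifted 4 elements -> [2, 3, 4, 12, 23]


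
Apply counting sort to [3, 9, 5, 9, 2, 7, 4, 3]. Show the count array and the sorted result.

Count array: [0, 0, 1, 2, 1, 1, 0, 1, 0, 2]
(count[i] = number of elements equal to i)
Cumulative count: [0, 0, 1, 3, 4, 5, 5, 6, 6, 8]
Sorted: [2, 3, 3, 4, 5, 7, 9, 9]


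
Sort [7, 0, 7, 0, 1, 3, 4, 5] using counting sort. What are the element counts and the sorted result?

Count array: [2, 1, 0, 1, 1, 1, 0, 2]
(count[i] = number of elements equal to i)
Cumulative count: [2, 3, 3, 4, 5, 6, 6, 8]
Sorted: [0, 0, 1, 3, 4, 5, 7, 7]


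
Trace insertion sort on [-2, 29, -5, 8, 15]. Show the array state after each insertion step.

First element -2 is already 'sorted'
Insert 29: shifted 0 elements -> [-2, 29, -5, 8, 15]
Insert -5: shifted 2 elements -> [-5, -2, 29, 8, 15]
Insert 8: shifted 1 elements -> [-5, -2, 8, 29, 15]
Insert 15: shifted 1 elements -> [-5, -2, 8, 15, 29]


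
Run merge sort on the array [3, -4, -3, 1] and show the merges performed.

Divide and conquer:
  Merge [3] + [-4] -> [-4, 3]
  Merge [-3] + [1] -> [-3, 1]
  Merge [-4, 3] + [-3, 1] -> [-4, -3, 1, 3]


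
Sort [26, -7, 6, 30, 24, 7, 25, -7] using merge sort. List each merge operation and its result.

Divide and conquer:
  Merge [26] + [-7] -> [-7, 26]
  Merge [6] + [30] -> [6, 30]
  Merge [-7, 26] + [6, 30] -> [-7, 6, 26, 30]
  Merge [24] + [7] -> [7, 24]
  Merge [25] + [-7] -> [-7, 25]
  Merge [7, 24] + [-7, 25] -> [-7, 7, 24, 25]
  Merge [-7, 6, 26, 30] + [-7, 7, 24, 25] -> [-7, -7, 6, 7, 24, 25, 26, 30]


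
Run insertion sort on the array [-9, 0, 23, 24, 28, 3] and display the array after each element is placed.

First element -9 is already 'sorted'
Insert 0: shifted 0 elements -> [-9, 0, 23, 24, 28, 3]
Insert 23: shifted 0 elements -> [-9, 0, 23, 24, 28, 3]
Insert 24: shifted 0 elements -> [-9, 0, 23, 24, 28, 3]
Insert 28: shifted 0 elements -> [-9, 0, 23, 24, 28, 3]
Insert 3: shifted 3 elements -> [-9, 0, 3, 23, 24, 28]


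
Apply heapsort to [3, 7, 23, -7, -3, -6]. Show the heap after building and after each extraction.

Build heap: [23, 7, 3, -7, -3, -6]
Extract 23: [7, -3, 3, -7, -6, 23]
Extract 7: [3, -3, -6, -7, 7, 23]
Extract 3: [-3, -7, -6, 3, 7, 23]
Extract -3: [-6, -7, -3, 3, 7, 23]
Extract -6: [-7, -6, -3, 3, 7, 23]


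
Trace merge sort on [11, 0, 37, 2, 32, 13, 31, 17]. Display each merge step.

Divide and conquer:
  Merge [11] + [0] -> [0, 11]
  Merge [37] + [2] -> [2, 37]
  Merge [0, 11] + [2, 37] -> [0, 2, 11, 37]
  Merge [32] + [13] -> [13, 32]
  Merge [31] + [17] -> [17, 31]
  Merge [13, 32] + [17, 31] -> [13, 17, 31, 32]
  Merge [0, 2, 11, 37] + [13, 17, 31, 32] -> [0, 2, 11, 13, 17, 31, 32, 37]


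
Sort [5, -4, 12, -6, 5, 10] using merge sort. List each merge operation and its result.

Divide and conquer:
  Merge [-4] + [12] -> [-4, 12]
  Merge [5] + [-4, 12] -> [-4, 5, 12]
  Merge [5] + [10] -> [5, 10]
  Merge [-6] + [5, 10] -> [-6, 5, 10]
  Merge [-4, 5, 12] + [-6, 5, 10] -> [-6, -4, 5, 5, 10, 12]


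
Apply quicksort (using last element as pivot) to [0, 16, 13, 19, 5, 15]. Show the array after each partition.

Partition 1: pivot=15 at index 3 -> [0, 13, 5, 15, 16, 19]
Partition 2: pivot=5 at index 1 -> [0, 5, 13, 15, 16, 19]
Partition 3: pivot=19 at index 5 -> [0, 5, 13, 15, 16, 19]


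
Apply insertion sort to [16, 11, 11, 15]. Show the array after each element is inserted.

First element 16 is already 'sorted'
Insert 11: shifted 1 elements -> [11, 16, 11, 15]
Insert 11: shifted 1 elements -> [11, 11, 16, 15]
Insert 15: shifted 1 elements -> [11, 11, 15, 16]


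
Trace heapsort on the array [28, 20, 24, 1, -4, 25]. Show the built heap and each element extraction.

Build heap: [28, 20, 25, 1, -4, 24]
Extract 28: [25, 20, 24, 1, -4, 28]
Extract 25: [24, 20, -4, 1, 25, 28]
Extract 24: [20, 1, -4, 24, 25, 28]
Extract 20: [1, -4, 20, 24, 25, 28]
Extract 1: [-4, 1, 20, 24, 25, 28]


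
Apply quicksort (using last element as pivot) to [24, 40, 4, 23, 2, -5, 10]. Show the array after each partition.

Partition 1: pivot=10 at index 3 -> [4, 2, -5, 10, 40, 24, 23]
Partition 2: pivot=-5 at index 0 -> [-5, 2, 4, 10, 40, 24, 23]
Partition 3: pivot=4 at index 2 -> [-5, 2, 4, 10, 40, 24, 23]
Partition 4: pivot=23 at index 4 -> [-5, 2, 4, 10, 23, 24, 40]
Partition 5: pivot=40 at index 6 -> [-5, 2, 4, 10, 23, 24, 40]


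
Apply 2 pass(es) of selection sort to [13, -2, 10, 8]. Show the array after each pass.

Pass 1: Select minimum -2 at index 1, swap -> [-2, 13, 10, 8]
Pass 2: Select minimum 8 at index 3, swap -> [-2, 8, 10, 13]


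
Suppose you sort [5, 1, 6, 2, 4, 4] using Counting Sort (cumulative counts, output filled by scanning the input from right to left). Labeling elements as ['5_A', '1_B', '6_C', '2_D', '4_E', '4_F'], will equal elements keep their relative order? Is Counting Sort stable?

Trace Counting Sort on the labeled array (the key is the number; the letter only tracks identity):
  Counts for values 0..6: [0, 1, 1, 0, 2, 1, 1]
  Cumulative counts: [0, 1, 2, 2, 4, 5, 6]
  Scan right to left: place 4_F at output index 3
  Scan right to left: place 4_E at output index 2
  Scan right to left: place 2_D at output index 1
  Scan right to left: place 6_C at output index 5
  Scan right to left: place 1_B at output index 0
  Scan right to left: place 5_A at output index 4
  Output: [1_B, 2_D, 4_E, 4_F, 5_A, 6_C]
Equal keys:
  value 4: originally 4_E, 4_F; after sorting 4_E, 4_F -> order preserved
All equal keys kept their original relative order. Counting Sort is stable: scanning the input right to left with decreasing cumulative counts places later duplicates at later output positions.
Answer: Stable


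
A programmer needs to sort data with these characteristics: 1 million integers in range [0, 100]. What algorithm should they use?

Best choice: Counting sort
Reason: O(n + k) where k=100 is small; linear time beats O(n log n)


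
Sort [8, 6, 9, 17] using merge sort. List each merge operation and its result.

Divide and conquer:
  Merge [8] + [6] -> [6, 8]
  Merge [9] + [17] -> [9, 17]
  Merge [6, 8] + [9, 17] -> [6, 8, 9, 17]


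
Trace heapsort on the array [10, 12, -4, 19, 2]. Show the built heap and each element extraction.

Build heap: [19, 12, -4, 10, 2]
Extract 19: [12, 10, -4, 2, 19]
Extract 12: [10, 2, -4, 12, 19]
Extract 10: [2, -4, 10, 12, 19]
Extract 2: [-4, 2, 10, 12, 19]


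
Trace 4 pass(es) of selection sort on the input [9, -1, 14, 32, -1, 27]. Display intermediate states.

Pass 1: Select minimum -1 at index 1, swap -> [-1, 9, 14, 32, -1, 27]
Pass 2: Select minimum -1 at index 4, swap -> [-1, -1, 14, 32, 9, 27]
Pass 3: Select minimum 9 at index 4, swap -> [-1, -1, 9, 32, 14, 27]
Pass 4: Select minimum 14 at index 4, swap -> [-1, -1, 9, 14, 32, 27]


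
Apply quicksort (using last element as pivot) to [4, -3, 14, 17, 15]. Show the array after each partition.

Partition 1: pivot=15 at index 3 -> [4, -3, 14, 15, 17]
Partition 2: pivot=14 at index 2 -> [4, -3, 14, 15, 17]
Partition 3: pivot=-3 at index 0 -> [-3, 4, 14, 15, 17]


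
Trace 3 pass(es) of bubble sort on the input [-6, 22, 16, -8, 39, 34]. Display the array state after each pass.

After pass 1: [-6, 16, -8, 22, 34, 39] (3 swaps)
After pass 2: [-6, -8, 16, 22, 34, 39] (1 swaps)
After pass 3: [-8, -6, 16, 22, 34, 39] (1 swaps)
Total swaps: 5


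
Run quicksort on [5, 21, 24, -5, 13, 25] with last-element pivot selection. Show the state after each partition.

Partition 1: pivot=25 at index 5 -> [5, 21, 24, -5, 13, 25]
Partition 2: pivot=13 at index 2 -> [5, -5, 13, 21, 24, 25]
Partition 3: pivot=-5 at index 0 -> [-5, 5, 13, 21, 24, 25]
Partition 4: pivot=24 at index 4 -> [-5, 5, 13, 21, 24, 25]


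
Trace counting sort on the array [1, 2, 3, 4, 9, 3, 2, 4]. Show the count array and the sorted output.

Count array: [0, 1, 2, 2, 2, 0, 0, 0, 0, 1]
(count[i] = number of elements equal to i)
Cumulative count: [0, 1, 3, 5, 7, 7, 7, 7, 7, 8]
Sorted: [1, 2, 2, 3, 3, 4, 4, 9]


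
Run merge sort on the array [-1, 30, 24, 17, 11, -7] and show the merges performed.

Divide and conquer:
  Merge [30] + [24] -> [24, 30]
  Merge [-1] + [24, 30] -> [-1, 24, 30]
  Merge [11] + [-7] -> [-7, 11]
  Merge [17] + [-7, 11] -> [-7, 11, 17]
  Merge [-1, 24, 30] + [-7, 11, 17] -> [-7, -1, 11, 17, 24, 30]


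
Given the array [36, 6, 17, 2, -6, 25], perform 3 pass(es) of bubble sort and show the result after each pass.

After pass 1: [6, 17, 2, -6, 25, 36] (5 swaps)
After pass 2: [6, 2, -6, 17, 25, 36] (2 swaps)
After pass 3: [2, -6, 6, 17, 25, 36] (2 swaps)
Total swaps: 9


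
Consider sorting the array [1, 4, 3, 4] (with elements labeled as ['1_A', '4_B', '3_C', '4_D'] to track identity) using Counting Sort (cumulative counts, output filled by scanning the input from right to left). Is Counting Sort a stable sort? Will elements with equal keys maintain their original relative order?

Trace Counting Sort on the labeled array (the key is the number; the letter only tracks identity):
  Counts for values 0..4: [0, 1, 0, 1, 2]
  Cumulative counts: [0, 1, 1, 2, 4]
  Scan right to left: place 4_D at output index 3
  Scan right to left: place 3_C at output index 1
  Scan right to left: place 4_B at output index 2
  Scan right to left: place 1_A at output index 0
  Output: [1_A, 3_C, 4_B, 4_D]
Equal keys:
  value 4: originally 4_B, 4_D; after sorting 4_B, 4_D -> order preserved
All equal keys kept their original relative order. Counting Sort is stable: scanning the input right to left with decreasing cumulative counts places later duplicates at later output positions.
Answer: Stable


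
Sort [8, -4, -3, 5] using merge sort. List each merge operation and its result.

Divide and conquer:
  Merge [8] + [-4] -> [-4, 8]
  Merge [-3] + [5] -> [-3, 5]
  Merge [-4, 8] + [-3, 5] -> [-4, -3, 5, 8]


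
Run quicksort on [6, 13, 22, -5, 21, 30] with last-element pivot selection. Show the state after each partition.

Partition 1: pivot=30 at index 5 -> [6, 13, 22, -5, 21, 30]
Partition 2: pivot=21 at index 3 -> [6, 13, -5, 21, 22, 30]
Partition 3: pivot=-5 at index 0 -> [-5, 13, 6, 21, 22, 30]
Partition 4: pivot=6 at index 1 -> [-5, 6, 13, 21, 22, 30]


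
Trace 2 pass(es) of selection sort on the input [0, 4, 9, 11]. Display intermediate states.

Pass 1: Select minimum 0 at index 0, swap -> [0, 4, 9, 11]
Pass 2: Select minimum 4 at index 1, swap -> [0, 4, 9, 11]


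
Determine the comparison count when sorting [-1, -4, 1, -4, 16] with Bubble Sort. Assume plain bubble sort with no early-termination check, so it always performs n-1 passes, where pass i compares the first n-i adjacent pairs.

Pass 1: compare adjacent pairs (0,1)..(3,4) = 4 comparison(s), 2 swap(s) -> [-4, -1, -4, 1, 16]
Pass 2: compare adjacent pairs (0,1)..(2,3) = 3 comparison(s), 1 swap(s) -> [-4, -4, -1, 1, 16]
Pass 3: compare adjacent pairs (0,1)..(1,2) = 2 comparison(s), 0 swap(s) -> [-4, -4, -1, 1, 16]
Pass 4: compare adjacent pairs (0,1)..(0,1) = 1 comparison(s), 0 swap(s) -> [-4, -4, -1, 1, 16]
Total comparisons: 4 + 3 + 2 + 1 = 10


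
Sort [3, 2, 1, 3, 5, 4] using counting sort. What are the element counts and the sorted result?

Count array: [0, 1, 1, 2, 1, 1]
(count[i] = number of elements equal to i)
Cumulative count: [0, 1, 2, 4, 5, 6]
Sorted: [1, 2, 3, 3, 4, 5]


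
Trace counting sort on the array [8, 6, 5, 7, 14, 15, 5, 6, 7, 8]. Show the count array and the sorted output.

Count array: [0, 0, 0, 0, 0, 2, 2, 2, 2, 0, 0, 0, 0, 0, 1, 1]
(count[i] = number of elements equal to i)
Cumulative count: [0, 0, 0, 0, 0, 2, 4, 6, 8, 8, 8, 8, 8, 8, 9, 10]
Sorted: [5, 5, 6, 6, 7, 7, 8, 8, 14, 15]


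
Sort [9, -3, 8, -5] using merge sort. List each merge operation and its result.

Divide and conquer:
  Merge [9] + [-3] -> [-3, 9]
  Merge [8] + [-5] -> [-5, 8]
  Merge [-3, 9] + [-5, 8] -> [-5, -3, 8, 9]


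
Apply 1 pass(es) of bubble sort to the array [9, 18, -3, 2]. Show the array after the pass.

After pass 1: [9, -3, 2, 18] (2 swaps)
Total swaps: 2


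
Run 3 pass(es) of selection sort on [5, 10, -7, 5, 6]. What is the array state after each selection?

Pass 1: Select minimum -7 at index 2, swap -> [-7, 10, 5, 5, 6]
Pass 2: Select minimum 5 at index 2, swap -> [-7, 5, 10, 5, 6]
Pass 3: Select minimum 5 at index 3, swap -> [-7, 5, 5, 10, 6]


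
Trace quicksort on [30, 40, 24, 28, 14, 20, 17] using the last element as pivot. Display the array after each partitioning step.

Partition 1: pivot=17 at index 1 -> [14, 17, 24, 28, 30, 20, 40]
Partition 2: pivot=40 at index 6 -> [14, 17, 24, 28, 30, 20, 40]
Partition 3: pivot=20 at index 2 -> [14, 17, 20, 28, 30, 24, 40]
Partition 4: pivot=24 at index 3 -> [14, 17, 20, 24, 30, 28, 40]
Partition 5: pivot=28 at index 4 -> [14, 17, 20, 24, 28, 30, 40]


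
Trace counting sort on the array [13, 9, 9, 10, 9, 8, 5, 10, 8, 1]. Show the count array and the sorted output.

Count array: [0, 1, 0, 0, 0, 1, 0, 0, 2, 3, 2, 0, 0, 1]
(count[i] = number of elements equal to i)
Cumulative count: [0, 1, 1, 1, 1, 2, 2, 2, 4, 7, 9, 9, 9, 10]
Sorted: [1, 5, 8, 8, 9, 9, 9, 10, 10, 13]


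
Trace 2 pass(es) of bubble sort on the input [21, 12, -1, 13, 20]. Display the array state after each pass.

After pass 1: [12, -1, 13, 20, 21] (4 swaps)
After pass 2: [-1, 12, 13, 20, 21] (1 swaps)
Total swaps: 5


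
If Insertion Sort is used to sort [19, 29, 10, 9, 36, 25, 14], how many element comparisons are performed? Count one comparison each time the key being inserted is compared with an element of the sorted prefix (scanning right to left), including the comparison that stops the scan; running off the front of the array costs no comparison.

Insert 29: 19 <= 29 (stop) = 1 comparison(s) -> [19, 29, 10, 9, 36, 25, 14]
Insert 10: 29 > 10 (shift), 19 > 10 (shift), reached front = 2 comparison(s) -> [10, 19, 29, 9, 36, 25, 14]
Insert 9: 29 > 9 (shift), 19 > 9 (shift), 10 > 9 (shift), reached front = 3 comparison(s) -> [9, 10, 19, 29, 36, 25, 14]
Insert 36: 29 <= 36 (stop) = 1 comparison(s) -> [9, 10, 19, 29, 36, 25, 14]
Insert 25: 36 > 25 (shift), 29 > 25 (shift), 19 <= 25 (stop) = 3 comparison(s) -> [9, 10, 19, 25, 29, 36, 14]
Insert 14: 36 > 14 (shift), 29 > 14 (shift), 25 > 14 (shift), 19 > 14 (shift), 10 <= 14 (stop) = 5 comparison(s) -> [9, 10, 14, 19, 25, 29, 36]
Total comparisons: 1 + 2 + 3 + 1 + 3 + 5 = 15


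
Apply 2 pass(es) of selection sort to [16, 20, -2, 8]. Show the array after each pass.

Pass 1: Select minimum -2 at index 2, swap -> [-2, 20, 16, 8]
Pass 2: Select minimum 8 at index 3, swap -> [-2, 8, 16, 20]


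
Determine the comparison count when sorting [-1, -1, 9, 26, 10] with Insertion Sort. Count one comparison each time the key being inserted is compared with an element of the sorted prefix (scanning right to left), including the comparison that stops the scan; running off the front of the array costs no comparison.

Insert -1: -1 <= -1 (stop) = 1 comparison(s) -> [-1, -1, 9, 26, 10]
Insert 9: -1 <= 9 (stop) = 1 comparison(s) -> [-1, -1, 9, 26, 10]
Insert 26: 9 <= 26 (stop) = 1 comparison(s) -> [-1, -1, 9, 26, 10]
Insert 10: 26 > 10 (shift), 9 <= 10 (stop) = 2 comparison(s) -> [-1, -1, 9, 10, 26]
Total comparisons: 1 + 1 + 1 + 2 = 5
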